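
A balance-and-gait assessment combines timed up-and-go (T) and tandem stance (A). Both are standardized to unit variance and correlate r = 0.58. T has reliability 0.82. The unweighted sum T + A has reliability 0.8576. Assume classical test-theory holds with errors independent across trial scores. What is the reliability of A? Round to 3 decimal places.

0.730

Var(T+A) = 2 + 2·0.58 = 3.160.
True-score variance = ρ_T + ρ_A + 2·0.58, so 0.8576 = (0.82 + ρ_A + 1.16) / 3.160.
ρ_A = 0.8576·3.160 − 0.82 − 1.16 = 0.730.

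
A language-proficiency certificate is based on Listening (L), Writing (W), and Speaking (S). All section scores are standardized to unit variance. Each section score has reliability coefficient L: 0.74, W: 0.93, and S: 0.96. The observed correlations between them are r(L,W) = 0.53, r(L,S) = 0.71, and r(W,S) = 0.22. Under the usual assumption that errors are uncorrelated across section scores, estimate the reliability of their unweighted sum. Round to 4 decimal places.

0.9375

Var(L+W+S) = 3 + 2·[0.53 + 0.71 + 0.22] = 3 + 2.92 = 5.92.
With uncorrelated errors the cross-covariances are all true-score covariance, so they carry over unchanged; only the diagonal terms shrink to ρᵢσᵢ².
True-score variance = [0.74 + 0.93 + 0.96] + 2.92 = 2.63 + 2.92 = 5.55.
Reliability = 5.55 / 5.92 = 0.9375.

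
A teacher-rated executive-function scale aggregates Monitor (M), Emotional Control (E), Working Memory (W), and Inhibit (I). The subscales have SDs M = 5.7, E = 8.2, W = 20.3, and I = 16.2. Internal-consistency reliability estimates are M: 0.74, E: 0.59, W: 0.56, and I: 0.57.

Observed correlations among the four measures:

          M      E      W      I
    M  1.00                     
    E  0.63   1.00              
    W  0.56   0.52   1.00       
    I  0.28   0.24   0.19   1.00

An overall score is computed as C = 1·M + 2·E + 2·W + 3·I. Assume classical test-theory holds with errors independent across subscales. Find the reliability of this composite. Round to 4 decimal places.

Var(C) = 5.7² + 2²·8.2² + 2²·20.3² + 3²·16.2² + 2·[2·5.7·8.2·0.63 + 2·5.7·20.3·0.56 + 3·5.7·16.2·0.28 + 4·8.2·20.3·0.52 + 6·8.2·16.2·0.24 + 6·20.3·16.2·0.19] = 4311.77 + 2356.96 = 6668.73.
Because errors are independent across components, Cov(Tᵢ,Tⱼ) = Cov(Xᵢ,Xⱼ); the off-diagonal part of the true-score variance is the same as above.
True-score variance = [5.7²·0.74 + 2²·8.2²·0.59 + 2²·20.3²·0.56 + 3²·16.2²·0.57] + 2356.96 = 2452.13 + 2356.96 = 4809.09.
Reliability = 4809.09 / 6668.73 = 0.7211.

0.7211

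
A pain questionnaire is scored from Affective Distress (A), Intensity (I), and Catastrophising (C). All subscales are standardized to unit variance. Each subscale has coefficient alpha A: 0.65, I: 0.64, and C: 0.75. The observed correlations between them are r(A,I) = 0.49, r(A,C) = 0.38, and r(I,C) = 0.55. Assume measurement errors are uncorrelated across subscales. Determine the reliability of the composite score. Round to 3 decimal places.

Var(A+I+C) = 3 + 2·[0.49 + 0.38 + 0.55] = 3 + 2.84 = 5.84.
Under uncorrelated errors the observed covariances equal the true-score covariances, so only the own-variance terms attenuate.
True-score variance = [0.65 + 0.64 + 0.75] + 2.84 = 2.04 + 2.84 = 4.88.
Reliability = 4.88 / 5.84 = 0.836.

0.836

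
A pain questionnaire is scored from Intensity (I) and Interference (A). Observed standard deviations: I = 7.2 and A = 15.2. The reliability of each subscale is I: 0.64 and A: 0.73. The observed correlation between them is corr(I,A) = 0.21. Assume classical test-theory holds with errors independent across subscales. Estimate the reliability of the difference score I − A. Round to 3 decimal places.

Var(I−A) = 7.2² + 15.2² − 2·7.2·15.2·0.21 = 282.88 − 45.9648 = 236.915.
Under uncorrelated errors the observed covariances equal the true-score covariances, so only the own-variance terms attenuate.
True-score variance = [7.2²·0.64 + 15.2²·0.73] − 45.9648 = 201.837 − 45.9648 = 155.872.
Reliability = 155.872 / 236.915 = 0.658.

0.658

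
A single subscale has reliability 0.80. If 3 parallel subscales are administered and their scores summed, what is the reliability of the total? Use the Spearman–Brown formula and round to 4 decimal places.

0.9231

ρ_k = kρ / (1 + (k−1)ρ) = 3·0.80 / (1 + 2·0.80) = 2.400 / 2.600 = 0.9231.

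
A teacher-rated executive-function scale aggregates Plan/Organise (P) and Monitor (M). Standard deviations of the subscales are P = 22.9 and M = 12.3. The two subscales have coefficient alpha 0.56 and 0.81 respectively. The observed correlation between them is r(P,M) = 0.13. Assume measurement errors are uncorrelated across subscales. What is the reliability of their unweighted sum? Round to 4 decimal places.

0.6535

Var(P+M) = 22.9² + 12.3² + 2·[22.9·12.3·0.13] = 675.7 + 73.2342 = 748.934.
Under uncorrelated errors the observed covariances equal the true-score covariances, so only the own-variance terms attenuate.
True-score variance = [22.9²·0.56 + 12.3²·0.81] + 73.2342 = 416.215 + 73.2342 = 489.449.
Reliability = 489.449 / 748.934 = 0.6535.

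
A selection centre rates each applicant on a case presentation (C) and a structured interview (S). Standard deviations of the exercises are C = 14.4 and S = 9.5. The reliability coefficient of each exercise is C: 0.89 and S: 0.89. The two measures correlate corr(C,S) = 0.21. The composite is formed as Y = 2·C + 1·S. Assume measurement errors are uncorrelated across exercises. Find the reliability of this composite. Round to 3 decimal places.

Var(Y) = 2²·14.4² + 9.5² + 2·[2·14.4·9.5·0.21] = 919.69 + 114.912 = 1034.6.
Because errors are independent across components, Cov(Tᵢ,Tⱼ) = Cov(Xᵢ,Xⱼ); the off-diagonal part of the true-score variance is the same as above.
True-score variance = [2²·14.4²·0.89 + 9.5²·0.89] + 114.912 = 818.524 + 114.912 = 933.436.
Reliability = 933.436 / 1034.6 = 0.902.

0.902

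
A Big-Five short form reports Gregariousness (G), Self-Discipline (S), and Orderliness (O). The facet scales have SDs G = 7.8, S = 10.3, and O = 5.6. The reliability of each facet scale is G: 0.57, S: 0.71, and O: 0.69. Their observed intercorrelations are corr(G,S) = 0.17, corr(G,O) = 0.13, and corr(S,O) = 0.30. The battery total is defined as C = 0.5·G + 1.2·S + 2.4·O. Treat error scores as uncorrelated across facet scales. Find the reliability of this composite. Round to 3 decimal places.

0.777

Var(C) = 0.5²·7.8² + 1.2²·10.3² + 2.4²·5.6² + 2·[0.6·7.8·10.3·0.17 + 1.2·7.8·5.6·0.13 + 2.88·10.3·5.6·0.30] = 348.613 + 129.689 = 478.302.
Because errors are independent across components, Cov(Tᵢ,Tⱼ) = Cov(Xᵢ,Xⱼ); the off-diagonal part of the true-score variance is the same as above.
True-score variance = [0.5²·7.8²·0.57 + 1.2²·10.3²·0.71 + 2.4²·5.6²·0.69] + 129.689 = 241.773 + 129.689 = 371.462.
Reliability = 371.462 / 478.302 = 0.777.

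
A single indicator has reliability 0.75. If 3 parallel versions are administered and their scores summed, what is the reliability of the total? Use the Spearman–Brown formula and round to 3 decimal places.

ρ_k = kρ / (1 + (k−1)ρ) = 3·0.75 / (1 + 2·0.75) = 2.250 / 2.500 = 0.900.

0.900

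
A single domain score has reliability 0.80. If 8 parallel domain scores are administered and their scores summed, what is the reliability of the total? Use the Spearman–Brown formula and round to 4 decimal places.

ρ_k = kρ / (1 + (k−1)ρ) = 8·0.80 / (1 + 7·0.80) = 6.400 / 6.600 = 0.9697.

0.9697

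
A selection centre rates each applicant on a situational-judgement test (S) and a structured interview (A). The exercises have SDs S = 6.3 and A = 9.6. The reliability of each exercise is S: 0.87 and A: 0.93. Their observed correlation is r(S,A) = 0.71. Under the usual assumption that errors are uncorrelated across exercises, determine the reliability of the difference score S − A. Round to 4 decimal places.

0.7474

Var(S−A) = 6.3² + 9.6² − 2·6.3·9.6·0.71 = 131.85 − 85.8816 = 45.9684.
Under uncorrelated errors the observed covariances equal the true-score covariances, so only the own-variance terms attenuate.
True-score variance = [6.3²·0.87 + 9.6²·0.93] − 85.8816 = 120.239 − 85.8816 = 34.3575.
Reliability = 34.3575 / 45.9684 = 0.7474.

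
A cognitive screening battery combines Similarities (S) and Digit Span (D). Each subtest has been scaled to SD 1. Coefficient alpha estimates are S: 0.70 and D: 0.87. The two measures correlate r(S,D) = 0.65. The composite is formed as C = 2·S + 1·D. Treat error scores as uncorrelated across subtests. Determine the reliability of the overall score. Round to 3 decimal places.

0.825

Var(C) = 2² + 1 + 2·[2·0.65] = 5 + 2.6 = 7.6.
Under uncorrelated errors the observed covariances equal the true-score covariances, so only the own-variance terms attenuate.
True-score variance = [2²·0.70 + 0.87] + 2.6 = 3.67 + 2.6 = 6.27.
Reliability = 6.27 / 7.6 = 0.825.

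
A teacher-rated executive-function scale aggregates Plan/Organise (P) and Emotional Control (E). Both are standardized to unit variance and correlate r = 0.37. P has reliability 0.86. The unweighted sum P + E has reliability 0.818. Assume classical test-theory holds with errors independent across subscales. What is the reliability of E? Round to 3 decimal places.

0.641

Var(P+E) = 2 + 2·0.37 = 2.740.
True-score variance = ρ_P + ρ_E + 2·0.37, so 0.818 = (0.86 + ρ_E + 0.74) / 2.740.
ρ_E = 0.818·2.740 − 0.86 − 0.74 = 0.641.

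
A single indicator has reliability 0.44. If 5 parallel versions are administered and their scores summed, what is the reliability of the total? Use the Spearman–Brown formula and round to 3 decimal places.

0.797

ρ_k = kρ / (1 + (k−1)ρ) = 5·0.44 / (1 + 4·0.44) = 2.200 / 2.760 = 0.797.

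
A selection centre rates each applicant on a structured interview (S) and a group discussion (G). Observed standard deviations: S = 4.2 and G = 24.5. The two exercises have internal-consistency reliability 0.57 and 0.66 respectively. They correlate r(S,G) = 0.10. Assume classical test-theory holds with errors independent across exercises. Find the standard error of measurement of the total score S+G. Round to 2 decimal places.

Var(total) = 617.89 + 20.58 = 638.47.
True-score variance = 406.22 + 20.58 = 426.8, so reliability = 0.6685.
Error variance = 638.47 − 426.8 = 211.67; SEM = √211.67 = 14.55.

14.55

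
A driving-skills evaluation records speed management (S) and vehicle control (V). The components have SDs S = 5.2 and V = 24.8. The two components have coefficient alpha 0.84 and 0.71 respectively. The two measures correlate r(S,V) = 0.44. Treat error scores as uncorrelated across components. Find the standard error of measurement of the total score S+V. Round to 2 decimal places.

Var(total) = 642.08 + 113.485 = 755.565.
True-score variance = 459.392 + 113.485 = 572.877, so reliability = 0.7582.
Error variance = 755.565 − 572.877 = 182.688; SEM = √182.688 = 13.52.

13.52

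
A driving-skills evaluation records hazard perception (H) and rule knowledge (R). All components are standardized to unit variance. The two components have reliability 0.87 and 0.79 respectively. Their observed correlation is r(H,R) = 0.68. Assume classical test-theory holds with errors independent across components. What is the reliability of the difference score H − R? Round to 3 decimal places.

Var(H−R) = 1 + 1 − 2·0.68 = 2 − 1.36 = 0.64.
Under uncorrelated errors the observed covariances equal the true-score covariances, so only the own-variance terms attenuate.
True-score variance = [0.87 + 0.79] − 1.36 = 1.66 − 1.36 = 0.3.
Reliability = 0.3 / 0.64 = 0.469.

0.469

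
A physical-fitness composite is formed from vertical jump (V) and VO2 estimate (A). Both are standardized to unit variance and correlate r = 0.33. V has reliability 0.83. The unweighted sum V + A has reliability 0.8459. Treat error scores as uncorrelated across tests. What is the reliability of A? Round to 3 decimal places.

0.760

Var(V+A) = 2 + 2·0.33 = 2.660.
True-score variance = ρ_V + ρ_A + 2·0.33, so 0.8459 = (0.83 + ρ_A + 0.66) / 2.660.
ρ_A = 0.8459·2.660 − 0.83 − 0.66 = 0.760.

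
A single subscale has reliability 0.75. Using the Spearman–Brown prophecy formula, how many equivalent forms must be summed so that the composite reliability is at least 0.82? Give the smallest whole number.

k ≥ ρ*(1−ρ₁)/(ρ₁(1−ρ*)) = 0.82·0.25 / (0.75·0.18) = 1.519.
Smallest integer k = 2.

2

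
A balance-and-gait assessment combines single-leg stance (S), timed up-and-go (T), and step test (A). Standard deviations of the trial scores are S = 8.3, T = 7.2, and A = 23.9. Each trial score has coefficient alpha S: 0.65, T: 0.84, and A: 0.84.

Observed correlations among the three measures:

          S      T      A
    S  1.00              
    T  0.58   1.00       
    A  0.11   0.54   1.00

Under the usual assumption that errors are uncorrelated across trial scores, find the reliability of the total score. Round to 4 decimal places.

Var(S+T+A) = 8.3² + 7.2² + 23.9² + 2·[8.3·7.2·0.58 + 8.3·23.9·0.11 + 7.2·23.9·0.54] = 691.94 + 298.809 = 990.749.
Under uncorrelated errors the observed covariances equal the true-score covariances, so only the own-variance terms attenuate.
True-score variance = [8.3²·0.65 + 7.2²·0.84 + 23.9²·0.84] + 298.809 = 568.14 + 298.809 = 866.95.
Reliability = 866.95 / 990.749 = 0.8750.

0.8750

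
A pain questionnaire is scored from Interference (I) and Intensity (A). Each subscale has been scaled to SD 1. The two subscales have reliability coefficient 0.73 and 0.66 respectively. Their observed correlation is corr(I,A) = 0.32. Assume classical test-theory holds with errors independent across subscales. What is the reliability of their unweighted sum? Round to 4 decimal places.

Var(I+A) = 2 + 2·[0.32] = 2 + 0.64 = 2.64.
With uncorrelated errors the cross-covariances are all true-score covariance, so they carry over unchanged; only the diagonal terms shrink to ρᵢσᵢ².
True-score variance = [0.73 + 0.66] + 0.64 = 1.39 + 0.64 = 2.03.
Reliability = 2.03 / 2.64 = 0.7689.

0.7689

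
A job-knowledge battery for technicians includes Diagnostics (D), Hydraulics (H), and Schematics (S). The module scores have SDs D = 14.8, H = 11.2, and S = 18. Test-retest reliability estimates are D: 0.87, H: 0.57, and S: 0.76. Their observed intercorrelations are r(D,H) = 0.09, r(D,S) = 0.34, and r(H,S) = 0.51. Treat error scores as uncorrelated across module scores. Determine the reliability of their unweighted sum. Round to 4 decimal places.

0.8524

Var(D+H+S) = 14.8² + 11.2² + 18² + 2·[14.8·11.2·0.09 + 14.8·18·0.34 + 11.2·18·0.51] = 668.48 + 416.621 = 1085.1.
With uncorrelated errors the cross-covariances are all true-score covariance, so they carry over unchanged; only the diagonal terms shrink to ρᵢσᵢ².
True-score variance = [14.8²·0.87 + 11.2²·0.57 + 18²·0.76] + 416.621 = 508.306 + 416.621 = 924.926.
Reliability = 924.926 / 1085.1 = 0.8524.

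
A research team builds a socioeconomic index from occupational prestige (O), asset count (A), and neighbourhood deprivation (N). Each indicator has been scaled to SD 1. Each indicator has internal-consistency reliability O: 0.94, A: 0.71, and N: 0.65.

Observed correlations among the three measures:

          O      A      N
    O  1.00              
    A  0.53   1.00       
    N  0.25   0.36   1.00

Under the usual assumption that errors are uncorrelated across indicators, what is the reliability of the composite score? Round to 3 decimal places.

Var(O+A+N) = 3 + 2·[0.53 + 0.25 + 0.36] = 3 + 2.28 = 5.28.
With uncorrelated errors the cross-covariances are all true-score covariance, so they carry over unchanged; only the diagonal terms shrink to ρᵢσᵢ².
True-score variance = [0.94 + 0.71 + 0.65] + 2.28 = 2.3 + 2.28 = 4.58.
Reliability = 4.58 / 5.28 = 0.867.

0.867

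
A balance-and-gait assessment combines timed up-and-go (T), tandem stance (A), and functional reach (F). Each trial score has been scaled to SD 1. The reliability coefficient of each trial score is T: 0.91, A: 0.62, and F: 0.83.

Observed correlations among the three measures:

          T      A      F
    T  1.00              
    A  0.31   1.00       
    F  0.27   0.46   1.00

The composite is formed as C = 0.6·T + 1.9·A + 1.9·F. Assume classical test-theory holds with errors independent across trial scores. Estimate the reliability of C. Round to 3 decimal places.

0.835

Var(C) = 0.6² + 1.9² + 1.9² + 2·[1.14·0.31 + 1.14·0.27 + 3.61·0.46] = 7.58 + 4.6436 = 12.2236.
With uncorrelated errors the cross-covariances are all true-score covariance, so they carry over unchanged; only the diagonal terms shrink to ρᵢσᵢ².
True-score variance = [0.6²·0.91 + 1.9²·0.62 + 1.9²·0.83] + 4.6436 = 5.5621 + 4.6436 = 10.2057.
Reliability = 10.2057 / 12.2236 = 0.835.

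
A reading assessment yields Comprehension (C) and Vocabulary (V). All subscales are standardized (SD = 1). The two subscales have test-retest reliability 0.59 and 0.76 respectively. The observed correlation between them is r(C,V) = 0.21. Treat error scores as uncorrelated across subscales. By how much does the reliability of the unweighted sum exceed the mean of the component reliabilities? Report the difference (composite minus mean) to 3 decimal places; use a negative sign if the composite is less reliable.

0.056

Var(sum) = 2 + 0.42 = 2.42; true-score variance = 1.35 + 0.42 = 1.77; composite reliability = 0.7314.
Mean component reliability = 0.6750.
Difference = 0.7314 − 0.6750 = 0.056.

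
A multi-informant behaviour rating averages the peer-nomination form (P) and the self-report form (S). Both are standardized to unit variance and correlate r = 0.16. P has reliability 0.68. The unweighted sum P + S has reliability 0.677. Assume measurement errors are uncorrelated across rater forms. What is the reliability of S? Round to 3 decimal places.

0.571

Var(P+S) = 2 + 2·0.16 = 2.320.
True-score variance = ρ_P + ρ_S + 2·0.16, so 0.677 = (0.68 + ρ_S + 0.32) / 2.320.
ρ_S = 0.677·2.320 − 0.68 − 0.32 = 0.571.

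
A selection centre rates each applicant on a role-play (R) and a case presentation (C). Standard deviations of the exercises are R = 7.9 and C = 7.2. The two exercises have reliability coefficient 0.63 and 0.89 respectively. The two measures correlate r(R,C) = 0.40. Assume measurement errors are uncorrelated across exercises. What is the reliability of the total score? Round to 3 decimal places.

Var(R+C) = 7.9² + 7.2² + 2·[7.9·7.2·0.40] = 114.25 + 45.504 = 159.754.
Because errors are independent across components, Cov(Tᵢ,Tⱼ) = Cov(Xᵢ,Xⱼ); the off-diagonal part of the true-score variance is the same as above.
True-score variance = [7.9²·0.63 + 7.2²·0.89] + 45.504 = 85.4559 + 45.504 = 130.96.
Reliability = 130.96 / 159.754 = 0.820.

0.820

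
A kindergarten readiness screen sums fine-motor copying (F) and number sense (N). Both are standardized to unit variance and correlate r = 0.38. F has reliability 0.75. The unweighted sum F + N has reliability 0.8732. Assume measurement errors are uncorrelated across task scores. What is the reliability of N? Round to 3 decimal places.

Var(F+N) = 2 + 2·0.38 = 2.760.
True-score variance = ρ_F + ρ_N + 2·0.38, so 0.8732 = (0.75 + ρ_N + 0.76) / 2.760.
ρ_N = 0.8732·2.760 − 0.75 − 0.76 = 0.900.

0.900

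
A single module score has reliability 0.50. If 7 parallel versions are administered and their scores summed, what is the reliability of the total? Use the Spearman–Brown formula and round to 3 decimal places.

ρ_k = kρ / (1 + (k−1)ρ) = 7·0.50 / (1 + 6·0.50) = 3.500 / 4.000 = 0.875.

0.875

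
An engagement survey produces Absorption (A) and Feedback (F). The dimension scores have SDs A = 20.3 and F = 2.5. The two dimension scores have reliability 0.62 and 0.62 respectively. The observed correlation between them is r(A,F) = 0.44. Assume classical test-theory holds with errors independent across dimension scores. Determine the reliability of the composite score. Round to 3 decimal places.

Var(A+F) = 20.3² + 2.5² + 2·[20.3·2.5·0.44] = 418.34 + 44.66 = 463.
Under uncorrelated errors the observed covariances equal the true-score covariances, so only the own-variance terms attenuate.
True-score variance = [20.3²·0.62 + 2.5²·0.62] + 44.66 = 259.371 + 44.66 = 304.031.
Reliability = 304.031 / 463 = 0.657.

0.657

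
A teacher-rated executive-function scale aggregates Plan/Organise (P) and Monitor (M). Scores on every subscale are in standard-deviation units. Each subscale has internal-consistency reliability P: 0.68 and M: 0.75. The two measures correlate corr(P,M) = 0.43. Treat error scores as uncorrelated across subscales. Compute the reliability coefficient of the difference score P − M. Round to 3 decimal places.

0.500

Var(P−M) = 1 + 1 − 2·0.43 = 2 − 0.86 = 1.14.
With uncorrelated errors the cross-covariances are all true-score covariance, so they carry over unchanged; only the diagonal terms shrink to ρᵢσᵢ².
True-score variance = [0.68 + 0.75] − 0.86 = 1.43 − 0.86 = 0.57.
Reliability = 0.57 / 1.14 = 0.500.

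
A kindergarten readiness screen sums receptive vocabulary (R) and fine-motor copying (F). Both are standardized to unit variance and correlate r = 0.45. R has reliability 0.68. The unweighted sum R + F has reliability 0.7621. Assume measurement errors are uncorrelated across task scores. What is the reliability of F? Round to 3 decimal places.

0.630

Var(R+F) = 2 + 2·0.45 = 2.900.
True-score variance = ρ_R + ρ_F + 2·0.45, so 0.7621 = (0.68 + ρ_F + 0.90) / 2.900.
ρ_F = 0.7621·2.900 − 0.68 − 0.90 = 0.630.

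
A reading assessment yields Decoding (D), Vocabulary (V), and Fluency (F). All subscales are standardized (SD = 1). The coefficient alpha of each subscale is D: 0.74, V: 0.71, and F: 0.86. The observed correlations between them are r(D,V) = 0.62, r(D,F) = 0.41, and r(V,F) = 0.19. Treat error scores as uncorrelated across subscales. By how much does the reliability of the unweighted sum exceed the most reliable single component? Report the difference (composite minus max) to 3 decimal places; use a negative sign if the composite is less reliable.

Var(sum) = 3 + 2.44 = 5.44; true-score variance = 2.31 + 2.44 = 4.75; composite reliability = 0.8732.
Max component reliability = 0.8600.
Difference = 0.8732 − 0.8600 = 0.013.

0.013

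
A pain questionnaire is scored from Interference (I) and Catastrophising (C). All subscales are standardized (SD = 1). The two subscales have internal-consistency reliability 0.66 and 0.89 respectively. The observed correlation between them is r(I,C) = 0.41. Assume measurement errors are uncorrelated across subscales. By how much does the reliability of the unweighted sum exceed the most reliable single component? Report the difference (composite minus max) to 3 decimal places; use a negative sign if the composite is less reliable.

-0.050

Var(sum) = 2 + 0.82 = 2.82; true-score variance = 1.55 + 0.82 = 2.37; composite reliability = 0.8404.
Max component reliability = 0.8900.
Difference = 0.8404 − 0.8900 = -0.050.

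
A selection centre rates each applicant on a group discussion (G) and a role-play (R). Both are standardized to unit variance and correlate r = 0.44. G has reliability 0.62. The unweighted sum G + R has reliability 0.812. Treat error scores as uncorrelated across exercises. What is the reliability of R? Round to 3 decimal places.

Var(G+R) = 2 + 2·0.44 = 2.880.
True-score variance = ρ_G + ρ_R + 2·0.44, so 0.812 = (0.62 + ρ_R + 0.88) / 2.880.
ρ_R = 0.812·2.880 − 0.62 − 0.88 = 0.839.

0.839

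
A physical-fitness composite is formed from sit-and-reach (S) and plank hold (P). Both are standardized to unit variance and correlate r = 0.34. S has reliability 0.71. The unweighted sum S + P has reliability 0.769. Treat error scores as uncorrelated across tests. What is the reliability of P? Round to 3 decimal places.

0.671

Var(S+P) = 2 + 2·0.34 = 2.680.
True-score variance = ρ_S + ρ_P + 2·0.34, so 0.769 = (0.71 + ρ_P + 0.68) / 2.680.
ρ_P = 0.769·2.680 − 0.71 − 0.68 = 0.671.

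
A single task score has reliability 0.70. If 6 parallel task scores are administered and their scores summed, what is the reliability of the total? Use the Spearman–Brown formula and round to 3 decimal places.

0.933

ρ_k = kρ / (1 + (k−1)ρ) = 6·0.70 / (1 + 5·0.70) = 4.200 / 4.500 = 0.933.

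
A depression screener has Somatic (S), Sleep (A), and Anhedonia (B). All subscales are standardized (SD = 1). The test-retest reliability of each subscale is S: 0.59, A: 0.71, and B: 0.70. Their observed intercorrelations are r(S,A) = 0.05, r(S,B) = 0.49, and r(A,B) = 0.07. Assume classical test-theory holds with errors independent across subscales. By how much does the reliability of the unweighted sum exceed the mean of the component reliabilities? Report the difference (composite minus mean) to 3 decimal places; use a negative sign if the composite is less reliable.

0.096

Var(sum) = 3 + 1.22 = 4.22; true-score variance = 2 + 1.22 = 3.22; composite reliability = 0.7630.
Mean component reliability = 0.6667.
Difference = 0.7630 − 0.6667 = 0.096.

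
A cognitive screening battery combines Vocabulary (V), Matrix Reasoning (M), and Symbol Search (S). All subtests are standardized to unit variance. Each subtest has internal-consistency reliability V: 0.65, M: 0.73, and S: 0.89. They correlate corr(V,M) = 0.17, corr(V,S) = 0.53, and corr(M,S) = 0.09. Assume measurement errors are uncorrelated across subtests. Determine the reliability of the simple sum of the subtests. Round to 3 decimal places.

Var(V+M+S) = 3 + 2·[0.17 + 0.53 + 0.09] = 3 + 1.58 = 4.58.
Because errors are independent across components, Cov(Tᵢ,Tⱼ) = Cov(Xᵢ,Xⱼ); the off-diagonal part of the true-score variance is the same as above.
True-score variance = [0.65 + 0.73 + 0.89] + 1.58 = 2.27 + 1.58 = 3.85.
Reliability = 3.85 / 4.58 = 0.841.

0.841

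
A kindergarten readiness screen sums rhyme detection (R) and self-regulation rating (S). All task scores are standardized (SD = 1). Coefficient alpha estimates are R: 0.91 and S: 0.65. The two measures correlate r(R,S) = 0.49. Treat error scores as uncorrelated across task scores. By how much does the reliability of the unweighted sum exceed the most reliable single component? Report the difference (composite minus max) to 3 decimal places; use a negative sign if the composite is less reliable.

-0.058

Var(sum) = 2 + 0.98 = 2.98; true-score variance = 1.56 + 0.98 = 2.54; composite reliability = 0.8523.
Max component reliability = 0.9100.
Difference = 0.8523 − 0.9100 = -0.058.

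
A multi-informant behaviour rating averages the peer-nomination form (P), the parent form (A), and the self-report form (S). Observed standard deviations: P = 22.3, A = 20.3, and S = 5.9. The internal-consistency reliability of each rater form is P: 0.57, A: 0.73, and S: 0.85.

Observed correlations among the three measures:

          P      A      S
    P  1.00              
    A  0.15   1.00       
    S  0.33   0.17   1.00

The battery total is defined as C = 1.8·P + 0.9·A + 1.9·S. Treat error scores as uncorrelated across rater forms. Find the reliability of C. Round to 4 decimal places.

Var(C) = 1.8²·22.3² + 0.9²·20.3² + 1.9²·5.9² + 2·[1.62·22.3·20.3·0.15 + 3.42·22.3·5.9·0.33 + 1.71·20.3·5.9·0.17] = 2070.68 + 586.621 = 2657.3.
Because errors are independent across components, Cov(Tᵢ,Tⱼ) = Cov(Xᵢ,Xⱼ); the off-diagonal part of the true-score variance is the same as above.
True-score variance = [1.8²·22.3²·0.57 + 0.9²·20.3²·0.73 + 1.9²·5.9²·0.85] + 586.621 = 1268.88 + 586.621 = 1855.5.
Reliability = 1855.5 / 2657.3 = 0.6983.

0.6983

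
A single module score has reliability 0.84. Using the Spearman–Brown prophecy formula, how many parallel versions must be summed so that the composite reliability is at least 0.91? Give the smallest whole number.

2

k ≥ ρ*(1−ρ₁)/(ρ₁(1−ρ*)) = 0.91·0.16 / (0.84·0.09) = 1.926.
Smallest integer k = 2.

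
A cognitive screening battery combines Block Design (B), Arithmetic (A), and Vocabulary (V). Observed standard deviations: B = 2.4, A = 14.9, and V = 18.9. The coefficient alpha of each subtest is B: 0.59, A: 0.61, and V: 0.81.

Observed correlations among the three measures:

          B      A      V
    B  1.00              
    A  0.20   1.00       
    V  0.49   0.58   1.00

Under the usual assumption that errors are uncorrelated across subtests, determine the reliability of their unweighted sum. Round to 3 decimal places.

0.838

Var(B+A+V) = 2.4² + 14.9² + 18.9² + 2·[2.4·14.9·0.20 + 2.4·18.9·0.49 + 14.9·18.9·0.58] = 584.98 + 385.424 = 970.404.
Because errors are independent across components, Cov(Tᵢ,Tⱼ) = Cov(Xᵢ,Xⱼ); the off-diagonal part of the true-score variance is the same as above.
True-score variance = [2.4²·0.59 + 14.9²·0.61 + 18.9²·0.81] + 385.424 = 428.165 + 385.424 = 813.589.
Reliability = 813.589 / 970.404 = 0.838.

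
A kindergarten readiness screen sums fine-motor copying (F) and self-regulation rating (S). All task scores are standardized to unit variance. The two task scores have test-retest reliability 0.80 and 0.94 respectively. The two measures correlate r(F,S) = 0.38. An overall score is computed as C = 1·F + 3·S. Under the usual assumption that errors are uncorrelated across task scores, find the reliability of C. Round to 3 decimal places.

Var(C) = 1 + 3² + 2·[3·0.38] = 10 + 2.28 = 12.28.
Under uncorrelated errors the observed covariances equal the true-score covariances, so only the own-variance terms attenuate.
True-score variance = [0.80 + 3²·0.94] + 2.28 = 9.26 + 2.28 = 11.54.
Reliability = 11.54 / 12.28 = 0.940.

0.940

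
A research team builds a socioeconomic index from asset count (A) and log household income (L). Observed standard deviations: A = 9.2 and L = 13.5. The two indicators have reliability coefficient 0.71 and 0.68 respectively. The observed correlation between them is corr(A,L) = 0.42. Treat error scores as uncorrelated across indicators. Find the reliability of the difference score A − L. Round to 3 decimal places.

0.490

Var(A−L) = 9.2² + 13.5² − 2·9.2·13.5·0.42 = 266.89 − 104.328 = 162.562.
With uncorrelated errors the cross-covariances are all true-score covariance, so they carry over unchanged; only the diagonal terms shrink to ρᵢσᵢ².
True-score variance = [9.2²·0.71 + 13.5²·0.68] − 104.328 = 184.024 − 104.328 = 79.6964.
Reliability = 79.6964 / 162.562 = 0.490.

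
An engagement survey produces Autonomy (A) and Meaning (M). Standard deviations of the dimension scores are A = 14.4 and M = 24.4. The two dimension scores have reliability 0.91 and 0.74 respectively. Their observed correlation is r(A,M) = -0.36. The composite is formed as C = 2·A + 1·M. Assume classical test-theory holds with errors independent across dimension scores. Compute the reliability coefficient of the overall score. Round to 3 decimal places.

Var(C) = 2²·14.4² + 24.4² + 2·[2·14.4·24.4·(-0.36)] = 1424.8 − 505.958 = 918.842.
With uncorrelated errors the cross-covariances are all true-score covariance, so they carry over unchanged; only the diagonal terms shrink to ρᵢσᵢ².
True-score variance = [2²·14.4²·0.91 + 24.4²·0.74] − 505.958 = 1195.36 − 505.958 = 689.398.
Reliability = 689.398 / 918.842 = 0.750.

0.750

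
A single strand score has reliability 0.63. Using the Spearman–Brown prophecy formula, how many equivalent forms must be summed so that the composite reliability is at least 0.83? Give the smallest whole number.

3

k ≥ ρ*(1−ρ₁)/(ρ₁(1−ρ*)) = 0.83·0.37 / (0.63·0.17) = 2.867.
Smallest integer k = 3.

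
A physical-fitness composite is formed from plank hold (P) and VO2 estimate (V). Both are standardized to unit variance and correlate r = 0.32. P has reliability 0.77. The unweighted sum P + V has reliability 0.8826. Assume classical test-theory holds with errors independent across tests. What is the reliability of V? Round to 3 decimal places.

0.920

Var(P+V) = 2 + 2·0.32 = 2.640.
True-score variance = ρ_P + ρ_V + 2·0.32, so 0.8826 = (0.77 + ρ_V + 0.64) / 2.640.
ρ_V = 0.8826·2.640 − 0.77 − 0.64 = 0.920.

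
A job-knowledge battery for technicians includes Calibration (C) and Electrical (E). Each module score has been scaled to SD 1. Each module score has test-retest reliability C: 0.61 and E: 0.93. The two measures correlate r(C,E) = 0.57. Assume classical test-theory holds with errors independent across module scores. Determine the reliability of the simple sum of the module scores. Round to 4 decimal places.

Var(C+E) = 2 + 2·[0.57] = 2 + 1.14 = 3.14.
Under uncorrelated errors the observed covariances equal the true-score covariances, so only the own-variance terms attenuate.
True-score variance = [0.61 + 0.93] + 1.14 = 1.54 + 1.14 = 2.68.
Reliability = 2.68 / 3.14 = 0.8535.

0.8535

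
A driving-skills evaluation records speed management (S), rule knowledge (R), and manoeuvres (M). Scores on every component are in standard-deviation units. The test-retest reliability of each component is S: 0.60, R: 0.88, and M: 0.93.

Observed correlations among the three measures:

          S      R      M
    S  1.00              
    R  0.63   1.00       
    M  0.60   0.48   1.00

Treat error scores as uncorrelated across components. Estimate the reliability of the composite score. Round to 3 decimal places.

Var(S+R+M) = 3 + 2·[0.63 + 0.60 + 0.48] = 3 + 3.42 = 6.42.
With uncorrelated errors the cross-covariances are all true-score covariance, so they carry over unchanged; only the diagonal terms shrink to ρᵢσᵢ².
True-score variance = [0.60 + 0.88 + 0.93] + 3.42 = 2.41 + 3.42 = 5.83.
Reliability = 5.83 / 6.42 = 0.908.

0.908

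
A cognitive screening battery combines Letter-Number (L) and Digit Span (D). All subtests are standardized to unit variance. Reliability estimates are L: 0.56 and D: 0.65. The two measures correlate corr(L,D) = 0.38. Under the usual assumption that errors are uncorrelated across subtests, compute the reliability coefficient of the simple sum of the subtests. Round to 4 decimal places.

0.7138

Var(L+D) = 2 + 2·[0.38] = 2 + 0.76 = 2.76.
Because errors are independent across components, Cov(Tᵢ,Tⱼ) = Cov(Xᵢ,Xⱼ); the off-diagonal part of the true-score variance is the same as above.
True-score variance = [0.56 + 0.65] + 0.76 = 1.21 + 0.76 = 1.97.
Reliability = 1.97 / 2.76 = 0.7138.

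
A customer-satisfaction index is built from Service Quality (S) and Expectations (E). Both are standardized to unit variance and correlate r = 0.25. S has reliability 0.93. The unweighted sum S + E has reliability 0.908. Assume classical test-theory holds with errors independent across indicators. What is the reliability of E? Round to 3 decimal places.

Var(S+E) = 2 + 2·0.25 = 2.500.
True-score variance = ρ_S + ρ_E + 2·0.25, so 0.908 = (0.93 + ρ_E + 0.50) / 2.500.
ρ_E = 0.908·2.500 − 0.93 − 0.50 = 0.840.

0.840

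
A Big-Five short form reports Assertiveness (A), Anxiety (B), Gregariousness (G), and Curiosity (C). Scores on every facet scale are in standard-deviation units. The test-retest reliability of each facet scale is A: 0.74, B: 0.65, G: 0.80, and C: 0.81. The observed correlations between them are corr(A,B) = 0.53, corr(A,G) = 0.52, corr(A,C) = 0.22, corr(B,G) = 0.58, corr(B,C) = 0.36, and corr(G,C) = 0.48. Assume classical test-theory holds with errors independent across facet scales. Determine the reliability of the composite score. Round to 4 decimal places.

0.8934

Var(A+B+G+C) = 4 + 2·[0.53 + 0.52 + 0.22 + 0.58 + 0.36 + 0.48] = 4 + 5.38 = 9.38.
Because errors are independent across components, Cov(Tᵢ,Tⱼ) = Cov(Xᵢ,Xⱼ); the off-diagonal part of the true-score variance is the same as above.
True-score variance = [0.74 + 0.65 + 0.80 + 0.81] + 5.38 = 3 + 5.38 = 8.38.
Reliability = 8.38 / 9.38 = 0.8934.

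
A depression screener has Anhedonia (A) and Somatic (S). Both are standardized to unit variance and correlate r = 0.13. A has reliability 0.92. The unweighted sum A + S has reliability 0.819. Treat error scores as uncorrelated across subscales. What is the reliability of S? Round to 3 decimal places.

Var(A+S) = 2 + 2·0.13 = 2.260.
True-score variance = ρ_A + ρ_S + 2·0.13, so 0.819 = (0.92 + ρ_S + 0.26) / 2.260.
ρ_S = 0.819·2.260 − 0.92 − 0.26 = 0.671.

0.671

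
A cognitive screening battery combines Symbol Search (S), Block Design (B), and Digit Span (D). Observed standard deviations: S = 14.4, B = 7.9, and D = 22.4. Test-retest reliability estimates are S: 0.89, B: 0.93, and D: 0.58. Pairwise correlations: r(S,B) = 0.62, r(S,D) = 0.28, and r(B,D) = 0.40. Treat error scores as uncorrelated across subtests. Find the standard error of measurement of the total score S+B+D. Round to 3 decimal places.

15.425

Var(total) = 771.53 + 463.264 = 1234.79.
True-score variance = 533.612 + 463.264 = 996.876, so reliability = 0.8073.
Error variance = 1234.79 − 996.876 = 237.917; SEM = √237.917 = 15.425.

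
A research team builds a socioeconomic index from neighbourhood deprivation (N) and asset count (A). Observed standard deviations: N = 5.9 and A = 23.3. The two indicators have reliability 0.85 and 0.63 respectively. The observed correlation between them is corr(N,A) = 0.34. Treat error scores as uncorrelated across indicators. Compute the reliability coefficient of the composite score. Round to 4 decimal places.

Var(N+A) = 5.9² + 23.3² + 2·[5.9·23.3·0.34] = 577.7 + 93.4796 = 671.18.
With uncorrelated errors the cross-covariances are all true-score covariance, so they carry over unchanged; only the diagonal terms shrink to ρᵢσᵢ².
True-score variance = [5.9²·0.85 + 23.3²·0.63] + 93.4796 = 371.609 + 93.4796 = 465.089.
Reliability = 465.089 / 671.18 = 0.6929.

0.6929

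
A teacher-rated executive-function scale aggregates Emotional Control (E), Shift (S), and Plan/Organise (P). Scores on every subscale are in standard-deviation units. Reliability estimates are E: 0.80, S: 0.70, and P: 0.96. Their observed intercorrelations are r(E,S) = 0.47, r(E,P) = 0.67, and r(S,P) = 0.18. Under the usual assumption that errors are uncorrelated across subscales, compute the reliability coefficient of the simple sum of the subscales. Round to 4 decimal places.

Var(E+S+P) = 3 + 2·[0.47 + 0.67 + 0.18] = 3 + 2.64 = 5.64.
With uncorrelated errors the cross-covariances are all true-score covariance, so they carry over unchanged; only the diagonal terms shrink to ρᵢσᵢ².
True-score variance = [0.80 + 0.70 + 0.96] + 2.64 = 2.46 + 2.64 = 5.1.
Reliability = 5.1 / 5.64 = 0.9043.

0.9043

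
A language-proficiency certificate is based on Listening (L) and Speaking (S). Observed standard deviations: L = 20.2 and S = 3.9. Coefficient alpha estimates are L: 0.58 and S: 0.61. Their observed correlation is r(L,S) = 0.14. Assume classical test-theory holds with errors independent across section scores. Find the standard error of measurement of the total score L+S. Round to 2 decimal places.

Var(total) = 423.25 + 22.0584 = 445.308.
True-score variance = 245.941 + 22.0584 = 268, so reliability = 0.6018.
Error variance = 445.308 − 268 = 177.309; SEM = √177.309 = 13.32.

13.32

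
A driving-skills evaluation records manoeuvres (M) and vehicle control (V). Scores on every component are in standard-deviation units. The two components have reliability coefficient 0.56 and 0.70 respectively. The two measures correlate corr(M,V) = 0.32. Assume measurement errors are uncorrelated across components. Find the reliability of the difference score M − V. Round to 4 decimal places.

0.4559

Var(M−V) = 1 + 1 − 2·0.32 = 2 − 0.64 = 1.36.
With uncorrelated errors the cross-covariances are all true-score covariance, so they carry over unchanged; only the diagonal terms shrink to ρᵢσᵢ².
True-score variance = [0.56 + 0.70] − 0.64 = 1.26 − 0.64 = 0.62.
Reliability = 0.62 / 1.36 = 0.4559.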